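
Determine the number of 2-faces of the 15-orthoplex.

An n-cross-polytope has 2^(k+1)·C(n,k+1) k-faces. Here 2^3·C(15,3) = 8·455 = 3640.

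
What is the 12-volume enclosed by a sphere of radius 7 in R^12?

V = 13841287201·π^6/720 ≈ 1.84818e+10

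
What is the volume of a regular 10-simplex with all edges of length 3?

V = (3^10 / 10!) · √((10+1) / 2^10) ≈ 0.00168654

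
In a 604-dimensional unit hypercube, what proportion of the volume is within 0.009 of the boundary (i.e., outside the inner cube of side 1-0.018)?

1 - (1 - 2·0.009)^604 = 1 - 0.982^604 ≈ 0.999983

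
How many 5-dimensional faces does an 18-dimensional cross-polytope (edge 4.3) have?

Number of 5-faces = 2^(5+1) · C(18,5+1) = 64 · 18564 = 1188096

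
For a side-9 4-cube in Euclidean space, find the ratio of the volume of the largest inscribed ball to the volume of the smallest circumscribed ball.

The radii are 9/2 and 9√4/2, so the volume ratio is (1/√4)^4 = 4^{-4/2} ≈ 0.0625.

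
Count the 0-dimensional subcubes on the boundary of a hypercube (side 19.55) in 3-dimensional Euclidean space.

An n-cube has C(n,k)·2^(n-k) k-faces. Here C(3,0)·2^3 = 1·8 = 8.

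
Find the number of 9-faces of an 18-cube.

f_9(18-cube) = (18 choose 9) · 2^9 = 24893440.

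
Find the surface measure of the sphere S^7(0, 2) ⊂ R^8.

|∂B_8(2)| = 128·π^4/3 ≈ 4156.12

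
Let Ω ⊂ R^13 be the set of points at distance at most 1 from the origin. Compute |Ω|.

V_13(1) = π^(13/2) · (1)^13 / Γ(13/2 + 1) = 128·π^6/135135 ≈ 0.910629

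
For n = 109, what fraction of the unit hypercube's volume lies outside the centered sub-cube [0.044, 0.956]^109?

Shell fraction = 1 - (1-0.088)^109 ≈ 0.999956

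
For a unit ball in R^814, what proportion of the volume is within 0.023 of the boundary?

1 - (1-0.023)^814 ≈ 0.9999999941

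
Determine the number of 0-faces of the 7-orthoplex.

Each 0-face is the convex hull of 1 vertex, one chosen as ±e_i from each of 1 distinct axis: 2^1·C(7,1) = 14.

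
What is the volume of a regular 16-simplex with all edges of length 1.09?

V = (1.09^16 / 16!) · √((16+1) / 2^16) ≈ 3.05625e-15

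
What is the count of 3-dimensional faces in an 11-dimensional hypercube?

Number of 3-faces = C(11,3) · 2^(11-3) = 165 · 256 = 42240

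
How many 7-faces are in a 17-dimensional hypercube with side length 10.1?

Choose 7 of 17 axes to span the face (C(17,7) = 19448 ways), then fix each of the remaining 10 coordinates at one of its two extreme values (2^10 = 1024 ways): 19448·1024 = 19914752.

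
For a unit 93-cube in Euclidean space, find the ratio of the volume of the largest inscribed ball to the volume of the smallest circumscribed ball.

V_in/V_out = n^(-n/2) = 93^(-93/2) ≈ 2.92108e-92.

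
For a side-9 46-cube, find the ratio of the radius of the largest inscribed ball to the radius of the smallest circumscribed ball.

Ratio = (s/2)/(s√46/2) = 46^(-1/2) ≈ 0.147442.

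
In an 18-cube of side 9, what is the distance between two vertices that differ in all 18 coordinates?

The space diagonal of an n-cube of side s is s√n. Here 9·√18 ≈ 38.1838.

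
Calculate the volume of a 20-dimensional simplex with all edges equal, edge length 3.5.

V_20 = √(21) · 3.5^20 / (20! · 2^(20/2)) ≈ 1.39974e-10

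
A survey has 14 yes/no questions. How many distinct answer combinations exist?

Each vertex is a binary string of length 14, so there are 2^14 = 16384.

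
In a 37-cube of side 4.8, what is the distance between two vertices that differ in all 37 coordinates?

||(4.8,4.8,...,4.8)|| = √(37)·4.8 ≈ 29.1973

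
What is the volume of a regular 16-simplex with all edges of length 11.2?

V = (11.2^16 / 16!) · √((16+1) / 2^16) ≈ 47.1904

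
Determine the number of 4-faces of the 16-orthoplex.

Each 4-face is the convex hull of 5 vertices, one chosen as ±e_i from each of 5 distinct axes: 2^5·C(16,5) = 139776.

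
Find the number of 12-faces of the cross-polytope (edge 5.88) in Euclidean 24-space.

An n-cross-polytope has 2^(k+1)·C(n,k+1) k-faces. Here 2^13·C(24,13) = 8192·2496144 = 20448411648.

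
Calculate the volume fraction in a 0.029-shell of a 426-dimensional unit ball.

Shell fraction = 1 - (1-0.029)^426 ≈ 0.9999964075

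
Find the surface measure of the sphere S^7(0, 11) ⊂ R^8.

S = n·V_n(r)/r = 8·V_8(11)/11 (volume-to-surface relation), giving 19487171·π^4/3 ≈ 6.32743e+08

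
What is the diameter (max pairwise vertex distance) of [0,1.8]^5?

d = √(1.8² + 1.8² + ... + 1.8²) [5 terms] = √(5·1.8²) = 1.8√5 ≈ 4.02492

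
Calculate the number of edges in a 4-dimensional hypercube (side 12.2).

Number of 1-faces = C(4,1)·2^(4-1) = 4·8 = 32.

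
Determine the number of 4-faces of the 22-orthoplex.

Each 4-face is the convex hull of 5 vertices, one chosen as ±e_i from each of 5 distinct axes: 2^5·C(22,5) = 842688.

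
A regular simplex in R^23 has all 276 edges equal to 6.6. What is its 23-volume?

For a regular n-simplex with edge a, V = (a^n / n!)·√((n+1)/2^n). With a=6.6, n=23: V ≈ 4.62676e-07.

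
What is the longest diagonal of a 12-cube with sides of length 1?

d = √(1² + 1² + ... + 1²) [12 terms] = √(12·1²) = 1√12 ≈ 3.4641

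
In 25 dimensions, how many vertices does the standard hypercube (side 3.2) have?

Each vertex is a binary string of length 25, so there are 2^25 = 33554432.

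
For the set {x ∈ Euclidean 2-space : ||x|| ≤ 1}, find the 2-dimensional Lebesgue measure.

V = π ≈ 3.14159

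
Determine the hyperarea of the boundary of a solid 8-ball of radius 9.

S_8(9) = 2·π^(8/2)·(9)^7 / Γ(8/2) = 1594323·π^4 ≈ 1.55302e+08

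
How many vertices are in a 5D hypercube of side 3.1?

Choose 0 of 5 axes to span the face (C(5,0) = 1 way), then fix each of the remaining 5 coordinates at one of its two extreme values (2^5 = 32 ways): 1·32 = 32.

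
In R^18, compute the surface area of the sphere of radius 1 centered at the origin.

S = n·V_n(r)/r = 18·V_18(1)/1 (volume-to-surface relation), giving π^9/20160 ≈ 1.47863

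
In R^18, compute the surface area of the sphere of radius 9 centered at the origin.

The surface area of an n-ball is 2π^(n/2) r^(n-1) / Γ(n/2). For n=18, r=9: 1853020188851841·π^9/2240 ≈ 2.46593e+16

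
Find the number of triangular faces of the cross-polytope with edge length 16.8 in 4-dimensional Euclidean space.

Each 2-face is the convex hull of 3 vertices, one chosen as ±e_i from each of 3 distinct axes: 2^3·C(4,3) = 32.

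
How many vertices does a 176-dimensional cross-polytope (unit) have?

An n-cross-polytope has 2n vertices; here n = 176, giving 352.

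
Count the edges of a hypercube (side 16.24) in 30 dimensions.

Number of 1-faces = C(30,1)·2^(30-1) = 30·536870912 = 16106127360.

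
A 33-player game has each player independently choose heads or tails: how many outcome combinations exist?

Each vertex is a binary string of length 33, so there are 2^33 = 8589934592.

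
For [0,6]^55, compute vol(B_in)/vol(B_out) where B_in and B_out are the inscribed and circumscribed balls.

V_in / V_out = (r_in/r_out)^55 = (1/√55)^55 = 55^(-55/2) ≈ 1.38047e-48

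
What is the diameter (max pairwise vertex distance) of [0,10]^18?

d = √(10² + 10² + ... + 10²) [18 terms] = √(18·10²) = 10√18 ≈ 42.4264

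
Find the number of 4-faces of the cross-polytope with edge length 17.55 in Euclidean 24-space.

f_4(24-orthoplex) = 2^5 · (24 choose 5) = 1360128.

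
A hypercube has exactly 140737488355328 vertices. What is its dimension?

2^n = 140737488355328 ⇒ n = log_2(140737488355328) = 47.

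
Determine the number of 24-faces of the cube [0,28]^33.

An n-cube has C(n,k)·2^(n-k) k-faces. Here C(33,24)·2^9 = 38567100·512 = 19746355200.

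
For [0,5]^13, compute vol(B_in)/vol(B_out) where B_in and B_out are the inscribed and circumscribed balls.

V_in / V_out = (r_in/r_out)^13 = (1/√13)^13 = 13^(-13/2) ≈ 5.74603e-08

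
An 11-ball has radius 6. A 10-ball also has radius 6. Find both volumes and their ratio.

V_11(6) ≈ 6.83547e+08. V_10(6) ≈ 1.54199e+08. Ratio V_11/V_10 ≈ 4.433.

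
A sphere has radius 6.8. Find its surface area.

S_3(6.8) = 2·π^(3/2)·(6.8)^2 / Γ(3/2) = 4πr² = 4π·(6.8)² ≈ 581.069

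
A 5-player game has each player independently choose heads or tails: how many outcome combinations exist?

Each vertex is a binary string of length 5, so there are 2^5 = 32.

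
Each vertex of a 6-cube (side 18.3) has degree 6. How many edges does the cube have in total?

Each of the 2^6 = 64 vertices has degree 6; total edges = 6·2^6/2 = 192.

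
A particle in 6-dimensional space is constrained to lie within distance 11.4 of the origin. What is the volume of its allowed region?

The n-ball volume is π^(n/2)·r^n/Γ(n/2+1). With n=6, r=11.4: V ≈ 1.1343e+07.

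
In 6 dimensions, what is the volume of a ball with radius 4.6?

V_6(4.6) = π^(6/2) · (4.6)^6 / Γ(6/2 + 1) ≈ 48960.4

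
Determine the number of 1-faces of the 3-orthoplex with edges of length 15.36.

An n-cross-polytope has 2^(k+1)·C(n,k+1) k-faces. Here 2^2·C(3,2) = 4·3 = 12.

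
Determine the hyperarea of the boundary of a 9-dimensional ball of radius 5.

The surface area of an n-ball is 2π^(n/2) r^(n-1) / Γ(n/2). For n=9, r=5: 2500000·π^4/21 ≈ 1.15963e+07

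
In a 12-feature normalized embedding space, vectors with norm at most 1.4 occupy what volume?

V_12(1.4) = π^(12/2) · (1.4)^12 / Γ(12/2 + 1) ≈ 75.7013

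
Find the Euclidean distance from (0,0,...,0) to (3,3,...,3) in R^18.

Diagonal = √18 · 3 ≈ 12.7279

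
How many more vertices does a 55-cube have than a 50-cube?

The 55-cube has 2^55 = 36028797018963968 vertices. The 50-cube has 2^50 = 1125899906842624 vertices. Difference: 36028797018963968 - 1125899906842624 = 34902897112121344.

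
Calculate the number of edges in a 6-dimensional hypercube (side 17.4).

The 6-cube has n·2^(n-1) = 6·2^5 = 6·32 = 192 edges.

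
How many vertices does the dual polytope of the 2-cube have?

An n-cross-polytope has 2n vertices; here n = 2, giving 4.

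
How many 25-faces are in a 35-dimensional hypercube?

Number of 25-faces = C(35,25) · 2^(35-25) = 183579396 · 1024 = 187985301504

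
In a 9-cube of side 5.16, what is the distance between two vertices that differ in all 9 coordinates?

Diagonal = √9 · 5.16 = 15.48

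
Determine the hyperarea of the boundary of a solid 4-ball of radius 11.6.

|∂B_4(11.6)| ≈ 30810.9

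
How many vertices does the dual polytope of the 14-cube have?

The 14-dimensional cross-polytope has 2n = 2·14 = 28 vertices.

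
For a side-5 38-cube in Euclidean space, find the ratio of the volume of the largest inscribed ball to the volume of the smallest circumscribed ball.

Volume scales as r^n, and r_in/r_out = 1/√38, giving (1/√38)^38 ≈ 9.64077e-31.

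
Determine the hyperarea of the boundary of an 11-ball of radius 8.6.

The surface area of an n-ball is 2π^(n/2) r^(n-1) / Γ(n/2). For n=11, r=8.6: 4.58651e+10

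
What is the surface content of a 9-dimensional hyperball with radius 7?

|∂B_9(7)| = 26353376·π^4/15 ≈ 1.71137e+08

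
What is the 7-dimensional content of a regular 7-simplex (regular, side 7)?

Volume = 7^7 · √(8/2^7) / 7! ≈ 40.8503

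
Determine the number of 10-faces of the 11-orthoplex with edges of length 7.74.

An n-cross-polytope has 2^(k+1)·C(n,k+1) k-faces. Here 2^11·C(11,11) = 2048·1 = 2048.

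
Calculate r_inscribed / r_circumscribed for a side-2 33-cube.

For an n-cube of any side s, the inradius is s/2 and the circumradius is s√n/2, so the ratio is 1/√33 ≈ 0.174078.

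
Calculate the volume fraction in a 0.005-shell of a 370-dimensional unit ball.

V(inner)/V(outer) = ((1-0.005)/1)^370 ≈ 0.1565, so the shell fraction is 0.843491.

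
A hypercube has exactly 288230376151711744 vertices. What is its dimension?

The n-cube has 2^n vertices, and 288230376151711744 = 2^58, so n = 58.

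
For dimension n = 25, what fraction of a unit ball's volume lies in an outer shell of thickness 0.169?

1 - (1-0.169)^25 ≈ 0.990227 ≈ 99.02%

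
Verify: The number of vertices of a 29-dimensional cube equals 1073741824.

False. The 29-cube has 2^29 = 536870912 vertices.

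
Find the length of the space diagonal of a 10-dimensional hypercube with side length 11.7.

||(11.7,11.7,...,11.7)|| = √(10)·11.7 ≈ 36.9986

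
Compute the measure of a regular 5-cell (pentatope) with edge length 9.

For a regular n-simplex with edge a, V = (a^n / n!)·√((n+1)/2^n). With a=9, n=4: V ≈ 152.821.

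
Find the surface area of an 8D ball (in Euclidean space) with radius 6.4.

S = n·V_n(r)/r = 8·V_8(6.4)/6.4 (volume-to-surface relation), giving 1.42803e+07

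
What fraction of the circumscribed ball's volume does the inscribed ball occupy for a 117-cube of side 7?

The radii are 7/2 and 7√117/2, so the volume ratio is (1/√117)^117 = 117^{-117/2} ≈ 1.02595e-121.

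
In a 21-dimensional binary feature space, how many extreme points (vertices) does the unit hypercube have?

Each vertex is a binary string of length 21, so there are 2^21 = 2097152.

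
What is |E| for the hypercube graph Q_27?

Each of the 2^27 = 134217728 vertices has degree 27; total edges = 27·2^27/2 = 1811939328.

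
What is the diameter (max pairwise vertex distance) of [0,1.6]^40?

Diagonal = √40 · 1.6 ≈ 10.1193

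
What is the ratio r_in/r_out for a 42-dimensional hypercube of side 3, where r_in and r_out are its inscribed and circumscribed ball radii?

For an n-cube of any side s, the inradius is s/2 and the circumradius is s√n/2, so the ratio is 1/√42 ≈ 0.154303.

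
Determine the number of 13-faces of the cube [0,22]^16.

An n-cube has C(n,k)·2^(n-k) k-faces. Here C(16,13)·2^3 = 560·8 = 4480.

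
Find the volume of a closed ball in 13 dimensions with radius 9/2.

Volume = π^{13/2}·(9/2)^13/Γ(15/2) = 94143178827·π^6/320320 ≈ 2.82556e+08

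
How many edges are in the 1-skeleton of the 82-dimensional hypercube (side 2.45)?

Number of 1-faces = C(82,1)·2^(82-1) = 82·2417851639229258349412352 = 198263834416799184651812864.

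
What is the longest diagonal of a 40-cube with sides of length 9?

||(9,9,...,9)|| = √(40)·9 ≈ 56.921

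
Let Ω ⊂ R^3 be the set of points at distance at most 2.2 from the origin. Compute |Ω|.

Volume = π^{3/2}·(2.2)^3/Γ(5/2) ≈ 44.6022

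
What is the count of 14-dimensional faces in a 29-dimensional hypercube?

Number of 14-faces = C(29,14) · 2^(29-14) = 77558760 · 32768 = 2541445447680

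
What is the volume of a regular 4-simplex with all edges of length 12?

V = (12^4 / 4!) · √((4+1) / 2^4) ≈ 482.991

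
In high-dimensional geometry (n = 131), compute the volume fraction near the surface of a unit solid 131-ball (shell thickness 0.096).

1 - (1-0.096)^131 ≈ 0.9999981884 ≈ 99.999819%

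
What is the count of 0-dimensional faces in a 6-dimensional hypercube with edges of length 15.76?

Number of 0-faces = C(6,0) · 2^(6-0) = 1 · 64 = 64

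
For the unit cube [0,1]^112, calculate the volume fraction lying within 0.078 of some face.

The inner cube has side 1-2·0.078 = 0.844 and volume (0.844)^112 ≈ 5.628e-09, so the shell holds 0.9999999944 of the volume.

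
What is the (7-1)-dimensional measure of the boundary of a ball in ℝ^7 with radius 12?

S = n·V_n(r)/r = 7·V_7(12)/12 (volume-to-surface relation), giving 15925248·π^3/5 ≈ 9.87565e+07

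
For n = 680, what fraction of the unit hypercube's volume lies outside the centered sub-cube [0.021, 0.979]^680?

1 - (1 - 2·0.021)^680 = 1 - 0.958^680 ≈ 1 - 2.131e-13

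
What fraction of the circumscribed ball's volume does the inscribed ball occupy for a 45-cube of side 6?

V_in/V_out = n^(-n/2) = 45^(-45/2) ≈ 6.34919e-38.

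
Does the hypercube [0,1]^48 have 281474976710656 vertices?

True. The 48-cube has 2^48 = 281474976710656 vertices.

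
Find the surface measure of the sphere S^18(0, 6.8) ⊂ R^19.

The surface area of an n-ball is 2π^(n/2) r^(n-1) / Γ(n/2). For n=19, r=6.8: 8.56054e+14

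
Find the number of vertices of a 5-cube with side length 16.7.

An n-cube has 2^n vertices; for n = 5 that is 2^5 = 32.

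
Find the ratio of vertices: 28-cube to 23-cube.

The 28-cube has 2^28 = 268435456 vertices. The 23-cube has 2^23 = 8388608 vertices. Ratio: 268435456/8388608 = 32.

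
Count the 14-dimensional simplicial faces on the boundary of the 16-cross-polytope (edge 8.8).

f_14(16-orthoplex) = 2^15 · (16 choose 15) = 524288.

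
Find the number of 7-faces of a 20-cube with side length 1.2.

Choose 7 of 20 axes to span the face (C(20,7) = 77520 ways), then fix each of the remaining 13 coordinates at one of its two extreme values (2^13 = 8192 ways): 77520·8192 = 635043840.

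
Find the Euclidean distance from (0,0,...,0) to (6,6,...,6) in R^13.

d = √(6² + 6² + ... + 6²) [13 terms] = √(13·6²) = 6√13 ≈ 21.6333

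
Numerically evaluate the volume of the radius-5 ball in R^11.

V = 625000000·π^5/2079 ≈ 9.19973e+07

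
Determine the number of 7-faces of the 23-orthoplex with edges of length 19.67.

An n-cross-polytope has 2^(k+1)·C(n,k+1) k-faces. Here 2^8·C(23,8) = 256·490314 = 125520384.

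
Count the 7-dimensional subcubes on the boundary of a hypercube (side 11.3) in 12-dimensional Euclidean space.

f_7(12-cube) = (12 choose 7) · 2^5 = 25344.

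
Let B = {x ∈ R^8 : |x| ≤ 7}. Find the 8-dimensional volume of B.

The n-ball volume is π^(n/2)·r^n/Γ(n/2+1). With n=8, r=7: V = 5764801·π^4/24 ≈ 2.33977e+07.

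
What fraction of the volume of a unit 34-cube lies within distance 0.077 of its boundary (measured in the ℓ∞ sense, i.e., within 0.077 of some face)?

The inner cube has side 1-2·0.077 = 0.846 and volume (0.846)^34 ≈ 0.003393, so the shell holds 0.996607 of the volume.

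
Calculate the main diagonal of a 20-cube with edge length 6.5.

Diagonal = √20 · 6.5 ≈ 29.0689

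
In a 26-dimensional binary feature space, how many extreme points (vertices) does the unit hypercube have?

Number of vertices = 2^26 = 67108864.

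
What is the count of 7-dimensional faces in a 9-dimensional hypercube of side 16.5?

Number of 7-faces = C(9,7) · 2^(9-7) = 36 · 4 = 144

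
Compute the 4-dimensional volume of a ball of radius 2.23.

Volume = π^{4/2}·(2.23)^4/Γ(3) ≈ 122.036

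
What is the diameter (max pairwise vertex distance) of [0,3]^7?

Diagonal = √7 · 3 ≈ 7.93725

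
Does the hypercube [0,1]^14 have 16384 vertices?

True. The 14-cube has 2^14 = 16384 vertices.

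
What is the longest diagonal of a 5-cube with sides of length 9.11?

||(9.11,9.11,...,9.11)|| = √(5)·9.11 ≈ 20.3706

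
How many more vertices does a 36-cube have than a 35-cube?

The 36-cube has 2^36 = 68719476736 vertices. The 35-cube has 2^35 = 34359738368 vertices. Difference: 68719476736 - 34359738368 = 34359738368.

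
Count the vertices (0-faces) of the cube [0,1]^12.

An n-cube has 2^n vertices; for n = 12 that is 2^12 = 4096.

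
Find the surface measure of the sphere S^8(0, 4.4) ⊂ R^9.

S_9(4.4) = 2·π^(9/2)·(4.4)^8 / Γ(9/2) ≈ 4.17044e+06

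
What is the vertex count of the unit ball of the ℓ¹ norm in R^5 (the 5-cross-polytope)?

An n-cross-polytope has 2n vertices; here n = 5, giving 10.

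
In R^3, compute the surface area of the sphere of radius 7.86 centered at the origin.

S = n·V_n(r)/r = 3·V_3(7.86)/7.86 (volume-to-surface relation), giving 4πr² = 4π·(7.86)² ≈ 776.345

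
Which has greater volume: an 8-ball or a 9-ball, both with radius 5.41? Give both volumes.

V_8(5.41) ≈ 2.97829e+06. V_9(5.41) ≈ 1.30946e+07. The 9-ball is larger.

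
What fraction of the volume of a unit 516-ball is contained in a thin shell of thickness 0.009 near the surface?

Shell fraction = 1 - (1-0.009)^516 ≈ 0.990581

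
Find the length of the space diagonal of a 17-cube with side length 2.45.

d = √(2.45² + 2.45² + ... + 2.45²) [17 terms] = √(17·2.45²) = 2.45√17 ≈ 10.1016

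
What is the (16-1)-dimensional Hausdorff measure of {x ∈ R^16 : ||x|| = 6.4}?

|∂B_16(6.4)| ≈ 4.6612e+12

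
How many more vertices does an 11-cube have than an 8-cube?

The 11-cube has 2^11 = 2048 vertices. The 8-cube has 2^8 = 256 vertices. Difference: 2048 - 256 = 1792.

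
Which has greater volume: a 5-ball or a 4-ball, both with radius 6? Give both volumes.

V_5(6) ≈ 40931.2. V_4(6) ≈ 6395.5. The 5-ball is larger.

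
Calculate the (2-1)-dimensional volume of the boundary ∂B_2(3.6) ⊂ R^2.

S_2(3.6) = 2·π^(2/2)·(3.6)^1 / Γ(2/2) = 2πr = 2π·3.6 ≈ 22.6195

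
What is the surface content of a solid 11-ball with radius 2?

S_11(2) = 2·π^(11/2)·(2)^10 / Γ(11/2) = 65536·π^5/945 ≈ 21222.5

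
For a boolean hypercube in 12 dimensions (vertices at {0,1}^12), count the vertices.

Each vertex is a binary string of length 12, so there are 2^12 = 4096.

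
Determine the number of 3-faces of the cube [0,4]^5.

f_3(5-cube) = (5 choose 3) · 2^2 = 40.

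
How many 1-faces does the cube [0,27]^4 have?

Each of the 2^4 = 16 vertices has degree 4; total edges = 4·2^4/2 = 32.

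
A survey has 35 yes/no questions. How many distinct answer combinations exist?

Number of vertices = 2^35 = 34359738368.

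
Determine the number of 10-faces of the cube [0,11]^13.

Choose 10 of 13 axes to span the face (C(13,10) = 286 ways), then fix each of the remaining 3 coordinates at one of its two extreme values (2^3 = 8 ways): 286·8 = 2288.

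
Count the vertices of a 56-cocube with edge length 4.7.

The 56-dimensional cross-polytope has 2n = 2·56 = 112 vertices.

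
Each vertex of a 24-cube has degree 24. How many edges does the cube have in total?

The 24-cube has n·2^(n-1) = 24·2^23 = 24·8388608 = 201326592 edges.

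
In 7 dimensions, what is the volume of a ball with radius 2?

V_7(2) = π^(7/2) · (2)^7 / Γ(7/2 + 1) = 2048·π^3/105 ≈ 604.77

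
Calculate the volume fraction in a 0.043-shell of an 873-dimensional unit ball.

1 - (1-0.043)^873 ≈ 1 - 2.168e-17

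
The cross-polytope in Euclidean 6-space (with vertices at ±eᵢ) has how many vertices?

Number of vertices = 2n = 12.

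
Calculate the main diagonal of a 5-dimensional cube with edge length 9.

d = √(9² + 9² + ... + 9²) [5 terms] = √(5·9²) = 9√5 ≈ 20.1246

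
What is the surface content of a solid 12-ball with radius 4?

S_12(4) = 2·π^(12/2)·(4)^11 / Γ(12/2) = 1048576·π^6/15 ≈ 6.7206e+07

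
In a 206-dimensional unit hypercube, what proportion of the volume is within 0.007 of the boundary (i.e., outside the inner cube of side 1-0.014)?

1 - (1 - 2·0.007)^206 = 1 - 0.986^206 ≈ 0.945217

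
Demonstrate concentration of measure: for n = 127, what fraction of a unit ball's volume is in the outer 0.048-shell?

1 - (1-0.048)^127 ≈ 0.998064 ≈ 99.81%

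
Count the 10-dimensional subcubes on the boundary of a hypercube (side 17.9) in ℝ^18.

Number of 10-faces = C(18,10) · 2^(18-10) = 43758 · 256 = 11202048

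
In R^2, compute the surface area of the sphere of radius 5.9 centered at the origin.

S_2(5.9) = 2·π^(2/2)·(5.9)^1 / Γ(2/2) = 2πr = 2π·5.9 ≈ 37.0708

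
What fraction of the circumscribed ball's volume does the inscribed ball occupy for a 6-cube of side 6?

Volume scales as r^n, and r_in/r_out = 1/√6, giving (1/√6)^6 ≈ 0.00462963.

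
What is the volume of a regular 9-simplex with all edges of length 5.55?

V = (5.55^9 / 9!) · √((9+1) / 2^9) ≈ 1.92415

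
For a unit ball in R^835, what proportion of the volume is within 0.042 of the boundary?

V(inner)/V(outer) = ((1-0.042)/1)^835 ≈ 2.755e-16, so the shell fraction is 1 - 2.755e-16.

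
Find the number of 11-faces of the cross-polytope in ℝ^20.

Number of 11-faces = 2^(11+1) · C(20,11+1) = 4096 · 125970 = 515973120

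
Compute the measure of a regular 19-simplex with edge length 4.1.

V = (4.1^19 / 19!) · √((19+1) / 2^19) ≈ 2.23115e-08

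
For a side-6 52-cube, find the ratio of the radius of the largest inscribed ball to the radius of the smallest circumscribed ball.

r_in / r_out = (6/2) / (6√52/2) = 1/√52 ≈ 0.138675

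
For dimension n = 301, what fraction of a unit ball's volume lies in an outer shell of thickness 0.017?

1 - (1-0.017)^301 ≈ 0.994264 ≈ 99.43%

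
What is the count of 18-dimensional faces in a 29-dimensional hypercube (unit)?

Number of 18-faces = C(29,18) · 2^(29-18) = 34597290 · 2048 = 70855249920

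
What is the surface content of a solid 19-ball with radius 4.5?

|∂B_19(4.5)| = 1853020188851841·π^9/108908800 ≈ 5.07185e+11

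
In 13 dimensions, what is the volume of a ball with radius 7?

Volume = π^{13/2}·(7)^13/Γ(15/2) = 1771684761728·π^6/19305 ≈ 8.82299e+10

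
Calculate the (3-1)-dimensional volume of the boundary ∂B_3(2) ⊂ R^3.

S = n·V_n(r)/r = 3·V_3(2)/2 (volume-to-surface relation), giving 4πr² = 4π·(2)² ≈ 50.2655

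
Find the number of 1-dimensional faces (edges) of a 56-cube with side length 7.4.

An n-cube has n·2^(n-1) edges. With n = 56: 56·36028797018963968 = 2017612633061982208.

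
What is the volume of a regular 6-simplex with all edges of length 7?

V_6 = √(7) · 7^6 / (6! · 2^(6/2)) ≈ 54.0399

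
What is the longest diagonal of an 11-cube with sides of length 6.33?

Diagonal = √11 · 6.33 ≈ 20.9942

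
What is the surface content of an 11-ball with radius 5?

The surface area of an n-ball is 2π^(n/2) r^(n-1) / Γ(n/2). For n=11, r=5: 125000000·π^5/189 ≈ 2.02394e+08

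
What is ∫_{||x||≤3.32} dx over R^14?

Volume = π^{14/2}·(3.32)^14/Γ(8) ≈ 1.18455e+07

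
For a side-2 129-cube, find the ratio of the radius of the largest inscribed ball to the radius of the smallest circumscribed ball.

For an n-cube of any side s, the inradius is s/2 and the circumradius is s√n/2, so the ratio is 1/√129 ≈ 0.0880451.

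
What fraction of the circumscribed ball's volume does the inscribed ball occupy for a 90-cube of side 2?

V_in / V_out = (r_in/r_out)^90 = (1/√90)^90 = 90^(-90/2) ≈ 1.14574e-88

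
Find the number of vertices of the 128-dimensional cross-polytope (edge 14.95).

The vertices are ±e_1, ..., ±e_128, so there are 2·128 = 256.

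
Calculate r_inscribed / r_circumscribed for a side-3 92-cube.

r_in / r_out = (3/2) / (3√92/2) = 1/√92 ≈ 0.104257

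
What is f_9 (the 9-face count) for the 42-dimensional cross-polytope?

Number of 9-faces = 2^(9+1) · C(42,9+1) = 1024 · 1471442973 = 1506757604352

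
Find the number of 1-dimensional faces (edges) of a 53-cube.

Each of the 2^53 = 9007199254740992 vertices has degree 53; total edges = 53·2^53/2 = 238690780250636288.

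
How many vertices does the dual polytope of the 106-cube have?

An n-cross-polytope has 2n vertices; here n = 106, giving 212.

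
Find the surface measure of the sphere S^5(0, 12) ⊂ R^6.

S_6(12) = 2·π^(6/2)·(12)^5 / Γ(6/2) = 248832·π^3 ≈ 7.71535e+06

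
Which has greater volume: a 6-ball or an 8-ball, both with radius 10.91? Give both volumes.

V_6(10.91) ≈ 8.71459e+06. V_8(10.91) ≈ 8.14678e+08. The 8-ball is larger.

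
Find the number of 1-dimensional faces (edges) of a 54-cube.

The 54-cube has n·2^(n-1) = 54·2^53 = 54·9007199254740992 = 486388759756013568 edges.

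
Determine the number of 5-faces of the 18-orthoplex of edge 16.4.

An n-cross-polytope has 2^(k+1)·C(n,k+1) k-faces. Here 2^6·C(18,6) = 64·18564 = 1188096.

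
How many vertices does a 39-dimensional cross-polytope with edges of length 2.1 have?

Number of vertices = 2n = 78.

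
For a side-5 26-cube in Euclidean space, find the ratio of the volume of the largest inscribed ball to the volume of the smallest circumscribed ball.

V_in / V_out = (r_in/r_out)^26 = (1/√26)^26 = 26^(-26/2) ≈ 4.03038e-19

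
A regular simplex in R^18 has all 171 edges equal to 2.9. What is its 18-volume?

Volume = 2.9^18 · √(19/2^18) / 18! ≈ 2.79853e-10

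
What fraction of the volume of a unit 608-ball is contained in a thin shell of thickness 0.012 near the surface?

Shell fraction = 1 - (1-0.012)^608 ≈ 0.999351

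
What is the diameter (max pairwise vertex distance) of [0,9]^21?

d = √(9² + 9² + ... + 9²) [21 terms] = √(21·9²) = 9√21 ≈ 41.2432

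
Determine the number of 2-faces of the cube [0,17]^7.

An n-cube has C(n,k)·2^(n-k) k-faces. Here C(7,2)·2^5 = 21·32 = 672.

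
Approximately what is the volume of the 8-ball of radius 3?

V_8(3) = π^(8/2) · (3)^8 / Γ(8/2 + 1) = 2187·π^4/8 ≈ 26629.2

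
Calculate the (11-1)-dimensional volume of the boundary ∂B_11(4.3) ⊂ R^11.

The surface area of an n-ball is 2π^(n/2) r^(n-1) / Γ(n/2). For n=11, r=4.3: 4.47901e+07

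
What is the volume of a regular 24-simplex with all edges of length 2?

Volume = 2^24 · √(25/2^24) / 24! ≈ 3.30084e-20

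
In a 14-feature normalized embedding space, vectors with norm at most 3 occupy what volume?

Volume = π^{14/2}·(3)^14/Γ(8) = 531441·π^7/560 ≈ 2.86626e+06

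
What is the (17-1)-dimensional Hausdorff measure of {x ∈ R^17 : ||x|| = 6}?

S = n·V_n(r)/r = 17·V_17(6)/6 (volume-to-surface relation), giving 17832200896512·π^8/25025 ≈ 6.76129e+12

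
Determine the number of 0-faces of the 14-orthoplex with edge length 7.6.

Each 0-face is the convex hull of 1 vertex, one chosen as ±e_i from each of 1 distinct axis: 2^1·C(14,1) = 28.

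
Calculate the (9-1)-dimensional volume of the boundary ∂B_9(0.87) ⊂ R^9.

The surface area of an n-ball is 2π^(n/2) r^(n-1) / Γ(n/2). For n=9, r=0.87: 9.74348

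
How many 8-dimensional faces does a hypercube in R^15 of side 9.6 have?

An n-cube has C(n,k)·2^(n-k) k-faces. Here C(15,8)·2^7 = 6435·128 = 823680.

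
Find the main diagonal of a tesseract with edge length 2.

The space diagonal of an n-cube of side s is s√n. Here 2·√4 = 4.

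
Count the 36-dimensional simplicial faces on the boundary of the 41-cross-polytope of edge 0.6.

Each 36-face is the convex hull of 37 vertices, one chosen as ±e_i from each of 37 distinct axes: 2^37·C(41,37) = 13918442818109440.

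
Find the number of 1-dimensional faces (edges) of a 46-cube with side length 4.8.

An n-cube has n·2^(n-1) edges. With n = 46: 46·35184372088832 = 1618481116086272.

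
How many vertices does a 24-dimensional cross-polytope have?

Number of 0-faces = 2^(0+1) · C(24,0+1) = 2 · 24 = 48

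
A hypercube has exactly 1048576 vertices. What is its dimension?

Since 2^n = 1048576, we have n = 20.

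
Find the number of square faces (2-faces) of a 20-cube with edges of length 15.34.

An n-cube has C(n,k)·2^(n-k) k-faces. Here C(20,2)·2^18 = 190·262144 = 49807360.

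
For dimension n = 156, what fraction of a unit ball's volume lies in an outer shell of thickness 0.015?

1 - (1-0.015)^156 ≈ 0.905365 ≈ 90.54%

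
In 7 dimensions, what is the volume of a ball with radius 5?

Volume = π^{7/2}·(5)^7/Γ(9/2) = 250000·π^3/21 ≈ 369122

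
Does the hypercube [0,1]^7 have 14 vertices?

False. The 7-cube has 2^7 = 128 vertices.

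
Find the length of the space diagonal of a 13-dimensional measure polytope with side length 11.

d = √(11² + 11² + ... + 11²) [13 terms] = √(13·11²) = 11√13 ≈ 39.6611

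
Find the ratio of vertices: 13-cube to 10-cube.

The 13-cube has 2^13 = 8192 vertices. The 10-cube has 2^10 = 1024 vertices. Ratio: 8192/1024 = 8.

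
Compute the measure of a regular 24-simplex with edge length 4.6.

V_24 = √(25) · 4.6^24 / (24! · 2^(24/2)) ≈ 1.58523e-11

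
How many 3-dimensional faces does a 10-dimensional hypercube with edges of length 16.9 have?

An n-cube has C(n,k)·2^(n-k) k-faces. Here C(10,3)·2^7 = 120·128 = 15360.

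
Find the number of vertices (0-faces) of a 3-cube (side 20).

Choose 0 of 3 axes to span the face (C(3,0) = 1 way), then fix each of the remaining 3 coordinates at one of its two extreme values (2^3 = 8 ways): 1·8 = 8.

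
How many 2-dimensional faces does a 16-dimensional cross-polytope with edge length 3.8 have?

An n-cross-polytope has 2^(k+1)·C(n,k+1) k-faces. Here 2^3·C(16,3) = 8·560 = 4480.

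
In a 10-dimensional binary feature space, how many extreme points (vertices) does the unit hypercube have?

Each vertex is a binary string of length 10, so there are 2^10 = 1024.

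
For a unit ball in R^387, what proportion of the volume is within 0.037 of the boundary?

Shell fraction = 1 - (1-0.037)^387 ≈ 0.9999995393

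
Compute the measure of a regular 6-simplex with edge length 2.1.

For a regular n-simplex with edge a, V = (a^n / n!)·√((n+1)/2^n). With a=2.1, n=6: V ≈ 0.0393951.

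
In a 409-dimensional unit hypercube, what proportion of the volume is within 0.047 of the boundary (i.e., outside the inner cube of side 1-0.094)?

1 - (1 - 2·0.047)^409 = 1 - 0.906^409 ≈ 1 - 2.92e-18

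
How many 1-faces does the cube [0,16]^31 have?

Number of 1-faces = C(31,1)·2^(31-1) = 31·1073741824 = 33285996544.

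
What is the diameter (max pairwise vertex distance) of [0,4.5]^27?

Diagonal = √27 · 4.5 ≈ 23.3827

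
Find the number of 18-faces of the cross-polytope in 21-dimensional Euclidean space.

Number of 18-faces = 2^(18+1) · C(21,18+1) = 524288 · 210 = 110100480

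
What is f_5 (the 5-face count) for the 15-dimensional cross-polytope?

An n-cross-polytope has 2^(k+1)·C(n,k+1) k-faces. Here 2^6·C(15,6) = 64·5005 = 320320.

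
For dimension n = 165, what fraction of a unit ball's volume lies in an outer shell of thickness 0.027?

1 - (1-0.027)^165 ≈ 0.98907 ≈ 98.91%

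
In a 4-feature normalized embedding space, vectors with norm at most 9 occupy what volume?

The n-ball volume is π^(n/2)·r^n/Γ(n/2+1). With n=4, r=9: V = 6561·π^2/2 ≈ 32377.2.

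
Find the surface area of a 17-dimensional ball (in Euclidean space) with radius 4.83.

|∂B_17(4.83)| ≈ 2.10264e+11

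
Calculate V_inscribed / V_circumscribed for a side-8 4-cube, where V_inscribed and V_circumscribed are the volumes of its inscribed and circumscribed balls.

V_in / V_out = (r_in/r_out)^4 = (1/√4)^4 = 4^(-4/2) ≈ 0.0625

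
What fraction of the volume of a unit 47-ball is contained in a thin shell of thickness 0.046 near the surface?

Shell fraction = 1 - (1-0.046)^47 ≈ 0.890661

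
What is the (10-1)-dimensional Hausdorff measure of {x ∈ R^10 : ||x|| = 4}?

S = n·V_n(r)/r = 10·V_10(4)/4 (volume-to-surface relation), giving 65536·π^5/3 ≈ 6.6851e+06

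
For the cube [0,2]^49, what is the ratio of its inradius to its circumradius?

Ratio = (s/2)/(s√49/2) = 49^(-1/2) ≈ 0.142857.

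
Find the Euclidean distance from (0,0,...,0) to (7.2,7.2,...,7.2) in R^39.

Diagonal = √39 · 7.2 ≈ 44.964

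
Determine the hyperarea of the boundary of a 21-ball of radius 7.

S = n·V_n(r)/r = 21·V_21(7)/7 (volume-to-surface relation), giving 23344937339644196864·π^10/93532725 ≈ 2.33737e+16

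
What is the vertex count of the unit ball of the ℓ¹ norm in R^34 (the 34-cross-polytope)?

Number of vertices = 2n = 68.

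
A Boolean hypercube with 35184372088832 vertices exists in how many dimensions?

Since 2^n = 35184372088832, we have n = 45.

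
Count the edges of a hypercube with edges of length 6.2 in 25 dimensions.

Each of the 2^25 = 33554432 vertices has degree 25; total edges = 25·2^25/2 = 419430400.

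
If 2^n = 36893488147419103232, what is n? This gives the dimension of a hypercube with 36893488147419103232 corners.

Since 2^n = 36893488147419103232, we have n = 65.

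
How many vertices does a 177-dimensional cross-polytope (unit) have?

The 177-dimensional cross-polytope has 2n = 2·177 = 354 vertices.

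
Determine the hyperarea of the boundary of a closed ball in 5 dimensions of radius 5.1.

The surface area of an n-ball is 2π^(n/2) r^(n-1) / Γ(n/2). For n=5, r=5.1: 17805.3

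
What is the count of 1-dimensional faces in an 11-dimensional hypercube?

An n-cube has C(n,k)·2^(n-k) k-faces. Here C(11,1)·2^10 = 11·1024 = 11264.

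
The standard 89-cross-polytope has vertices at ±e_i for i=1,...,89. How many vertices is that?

An n-cross-polytope has 2n vertices; here n = 89, giving 178.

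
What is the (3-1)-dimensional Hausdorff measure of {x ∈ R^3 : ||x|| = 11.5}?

The surface area of an n-ball is 2π^(n/2) r^(n-1) / Γ(n/2). For n=3, r=11.5: 4πr² = 4π·(11.5)² ≈ 1661.9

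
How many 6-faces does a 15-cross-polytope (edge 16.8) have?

f_6(15-orthoplex) = 2^7 · (15 choose 7) = 823680.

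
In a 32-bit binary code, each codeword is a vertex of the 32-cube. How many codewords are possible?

The 32-cube has 2^32 = 4294967296 vertices.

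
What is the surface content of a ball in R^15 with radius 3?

|∂B_15(3)| = 45349632·π^7/5005 ≈ 2.73665e+07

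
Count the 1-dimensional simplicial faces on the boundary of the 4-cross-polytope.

Number of 1-faces = 2^(1+1) · C(4,1+1) = 4 · 6 = 24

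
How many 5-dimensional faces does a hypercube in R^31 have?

An n-cube has C(n,k)·2^(n-k) k-faces. Here C(31,5)·2^26 = 169911·67108864 = 11402534191104.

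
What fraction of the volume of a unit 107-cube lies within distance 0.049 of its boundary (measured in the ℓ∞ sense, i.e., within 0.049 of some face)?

The inner cube has side 1-2·0.049 = 0.902 and volume (0.902)^107 ≈ 1.611e-05, so the shell holds 0.999984 of the volume.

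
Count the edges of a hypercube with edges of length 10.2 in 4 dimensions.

Each of the 2^4 = 16 vertices has degree 4; total edges = 4·2^4/2 = 32.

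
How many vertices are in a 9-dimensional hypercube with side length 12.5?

An n-cube has C(n,k)·2^(n-k) k-faces. Here C(9,0)·2^9 = 1·512 = 512.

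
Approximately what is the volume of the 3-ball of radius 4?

V = 256·π/3 ≈ 268.083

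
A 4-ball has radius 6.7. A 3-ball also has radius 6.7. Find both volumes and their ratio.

V_4(6.7) ≈ 9944.18. V_3(6.7) ≈ 1259.83. Ratio V_4/V_3 ≈ 7.893.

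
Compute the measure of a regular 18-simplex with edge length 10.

V = (10^18 / 18!) · √((18+1) / 2^18) ≈ 1.32974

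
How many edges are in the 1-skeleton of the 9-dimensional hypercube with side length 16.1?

The 9-cube has n·2^(n-1) = 9·2^8 = 9·256 = 2304 edges.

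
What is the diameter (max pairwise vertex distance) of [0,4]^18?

The space diagonal of an n-cube of side s is s√n. Here 4·√18 ≈ 16.9706.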